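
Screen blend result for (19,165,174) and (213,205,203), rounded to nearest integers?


Screen: C = 255 - (255-A)×(255-B)/255, rounded to nearest integer
R: 255 - (255-19)×(255-213)/255 = 255 - 9912/255 ≈ 255 - 38.871 = 216.129 → 216
G: 255 - (255-165)×(255-205)/255 = 255 - 4500/255 ≈ 255 - 17.647 = 237.353 → 237
B: 255 - (255-174)×(255-203)/255 = 255 - 4212/255 ≈ 255 - 16.518 = 238.482 → 238
= RGB(216, 237, 238)


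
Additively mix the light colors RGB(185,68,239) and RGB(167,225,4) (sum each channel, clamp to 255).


Additive: each channel = min(255, C₁+C₂)
R: 185+167 = 352 → 255
G: 68+225 = 293 → 255
B: 239+4 = 243 → 243
= RGB(255, 255, 243)


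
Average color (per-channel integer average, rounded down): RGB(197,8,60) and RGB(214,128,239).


Midpoint: each channel = ⌊(C₁+C₂)/2⌋
R: ⌊(197+214)/2⌋ = 205
G: ⌊(8+128)/2⌋ = 68
B: ⌊(60+239)/2⌋ = 149
= RGB(205, 68, 149)


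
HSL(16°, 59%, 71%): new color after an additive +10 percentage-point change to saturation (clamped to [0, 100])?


Original S = 59%
Adjustment = +10 percentage points
New S = 59 + (10) = 69
Clamp to [0, 100] → 69
= HSL(16°, 69%, 71%)


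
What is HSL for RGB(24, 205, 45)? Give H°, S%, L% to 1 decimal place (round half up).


Normalize: R'=24/255≈0.0941, G'=205/255≈0.8039, B'=45/255≈0.1765
Max=205/255, Min=24/255, Δ=Max-Min=181/255
L = (Max+Min)/2 = (205+24)/510 = 229/510 = 0.44901… → L = 44.9%
L ≤ 0.5 → S = Δ/(Max+Min) = 181/(205+24) = 181/229 = 0.79039… → S = 79.0%
(the 1/255 factors cancel in S and H, so raw channel differences can be used)
Max is G' → H = 60 × ((B-R)/Δ + 2) = 60 × ((45-24)/181 + 2)
  21/181 + 2 = 0.1160… + 2 = 2.1160…
  H = 60 × 2.1160… = 126.961…° → H = 127.0°
= HSL(127.0°, 79.0%, 44.9%)


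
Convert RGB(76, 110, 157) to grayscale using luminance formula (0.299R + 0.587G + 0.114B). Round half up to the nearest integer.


Gray = 0.299×R + 0.587×G + 0.114×B
Gray = 0.299×76 + 0.587×110 + 0.114×157
Gray = 22.724 + 64.570 + 17.898
Gray = 105.192 → round half up → 105
Gray = 105


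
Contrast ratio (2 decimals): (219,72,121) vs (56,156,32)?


Linearize each sRGB channel c=v/255: c/12.92 if c ≤ 0.04045 else ((c+0.055)/1.055)^2.4
L = 0.2126×R_lin + 0.7152×G_lin + 0.0722×B_lin
Color 1 (219,72,121):
  R=219: 219/255≈0.8588 > 0.04045 → ((0.8588+0.055)/1.055)^2.4 ≈ 0.70838
  G=72: 72/255≈0.2824 > 0.04045 → ((0.2824+0.055)/1.055)^2.4 ≈ 0.06480
  B=121: 121/255≈0.4745 > 0.04045 → ((0.4745+0.055)/1.055)^2.4 ≈ 0.19120
  L1 = 0.2126×0.70838 + 0.7152×0.06480 + 0.0722×0.19120 ≈ 0.21075
Color 2 (56,156,32):
  R=56: 56/255≈0.2196 > 0.04045 → ((0.2196+0.055)/1.055)^2.4 ≈ 0.03955
  G=156: 156/255≈0.6118 > 0.04045 → ((0.6118+0.055)/1.055)^2.4 ≈ 0.33245
  B=32: 32/255≈0.1255 > 0.04045 → ((0.1255+0.055)/1.055)^2.4 ≈ 0.01444
  L2 = 0.2126×0.03955 + 0.7152×0.33245 + 0.0722×0.01444 ≈ 0.24722
Lighter = 0.24722, Darker = 0.21075
Ratio = (L_lighter + 0.05) / (L_darker + 0.05)
Ratio = (0.24722 + 0.05) / (0.21075 + 0.05) = 0.29722 / 0.26075 ≈ 1.1399
Ratio ≈ 1.14:1


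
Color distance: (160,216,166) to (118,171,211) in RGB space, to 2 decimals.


d = √[(R₁-R₂)² + (G₁-G₂)² + (B₁-B₂)²]
d = √[(160-118)² + (216-171)² + (166-211)²]
d = √[1764 + 2025 + 2025]
d = √5814
d ≈ 76.25


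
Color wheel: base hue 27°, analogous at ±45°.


Base hue: 27°
Left analog: (27 - 45) mod 360 = 342°
Right analog: (27 + 45) mod 360 = 72°
Analogous hues = 342° and 72°


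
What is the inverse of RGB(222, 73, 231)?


Invert: (255-R, 255-G, 255-B)
R: 255-222 = 33
G: 255-73 = 182
B: 255-231 = 24
= RGB(33, 182, 24)


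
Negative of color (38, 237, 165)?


Invert: (255-R, 255-G, 255-B)
R: 255-38 = 217
G: 255-237 = 18
B: 255-165 = 90
= RGB(217, 18, 90)


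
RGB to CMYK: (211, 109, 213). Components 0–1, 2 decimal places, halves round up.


R'=211/255≈0.8275, G'=109/255≈0.4275, B'=213/255≈0.8353
K = 1 - max(R',G',B') = 1 - 213/255 = 42/255 = 0.16470… → 0.16
(1-R'-K)/(1-K) simplifies to (max-R)/max with max = 213:
C = (213-211)/213 = 2/213 = 0.00938… → 0.01
M = (213-109)/213 = 104/213 = 0.48826… → 0.49
Y = (213-213)/213 = 0/213 = 0 → 0.00
= CMYK(0.01, 0.49, 0.00, 0.16)


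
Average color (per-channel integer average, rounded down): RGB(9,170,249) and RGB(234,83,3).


Midpoint: each channel = ⌊(C₁+C₂)/2⌋
R: ⌊(9+234)/2⌋ = 121
G: ⌊(170+83)/2⌋ = 126
B: ⌊(249+3)/2⌋ = 126
= RGB(121, 126, 126)


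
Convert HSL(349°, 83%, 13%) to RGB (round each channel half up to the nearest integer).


H=349°, S=0.83, L=0.13
C = (1-|2L-1|)×S = (1-|-0.74|)×0.83 = 0.2158
H' = H/60 = 349/60 ≈ 5.8167; X = C×(1-|H' mod 2 - 1|) ≈ 0.0396
m = L - C/2 = 0.13 - 0.1079 = 0.0221
Sector ⌊H'⌋ = 5 → (R',G',B') = (0.2158, 0.0, ≈0.0396)
RGB = ((R'+m)×255, (G'+m)×255, (B'+m)×255) = (60.6645, 5.6355, 15.72415)
Round half up → RGB(61, 6, 16)


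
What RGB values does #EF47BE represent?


EF → 239 (R)
47 → 71 (G)
BE → 190 (B)
= RGB(239, 71, 190)


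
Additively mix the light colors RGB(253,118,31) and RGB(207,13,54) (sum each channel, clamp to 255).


Additive: each channel = min(255, C₁+C₂)
R: 253+207 = 460 → 255
G: 118+13 = 131 → 131
B: 31+54 = 85 → 85
= RGB(255, 131, 85)


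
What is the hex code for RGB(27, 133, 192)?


R = 27 → 1B (hex)
G = 133 → 85 (hex)
B = 192 → C0 (hex)
Hex = #1B85C0


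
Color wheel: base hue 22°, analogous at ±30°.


Base hue: 22°
Left analog: (22 - 30) mod 360 = 352°
Right analog: (22 + 30) mod 360 = 52°
Analogous hues = 352° and 52°


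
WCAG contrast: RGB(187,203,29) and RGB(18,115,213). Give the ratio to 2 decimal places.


Linearize each sRGB channel c=v/255: c/12.92 if c ≤ 0.04045 else ((c+0.055)/1.055)^2.4
L = 0.2126×R_lin + 0.7152×G_lin + 0.0722×B_lin
Color 1 (187,203,29):
  R=187: 187/255≈0.7333 > 0.04045 → ((0.7333+0.055)/1.055)^2.4 ≈ 0.49693
  G=203: 203/255≈0.7961 > 0.04045 → ((0.7961+0.055)/1.055)^2.4 ≈ 0.59720
  B=29: 29/255≈0.1137 > 0.04045 → ((0.1137+0.055)/1.055)^2.4 ≈ 0.01229
  L1 = 0.2126×0.49693 + 0.7152×0.59720 + 0.0722×0.01229 ≈ 0.53365
Color 2 (18,115,213):
  R=18: 18/255≈0.0706 > 0.04045 → ((0.0706+0.055)/1.055)^2.4 ≈ 0.00605
  G=115: 115/255≈0.4510 > 0.04045 → ((0.4510+0.055)/1.055)^2.4 ≈ 0.17144
  B=213: 213/255≈0.8353 > 0.04045 → ((0.8353+0.055)/1.055)^2.4 ≈ 0.66539
  L2 = 0.2126×0.00605 + 0.7152×0.17144 + 0.0722×0.66539 ≈ 0.17194
Lighter = 0.53365, Darker = 0.17194
Ratio = (L_lighter + 0.05) / (L_darker + 0.05)
Ratio = (0.53365 + 0.05) / (0.17194 + 0.05) = 0.58365 / 0.22194 ≈ 2.6298
Ratio ≈ 2.63:1


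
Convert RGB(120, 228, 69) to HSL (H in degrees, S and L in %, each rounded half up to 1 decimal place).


Normalize: R'=120/255≈0.4706, G'=228/255≈0.8941, B'=69/255≈0.2706
Max=228/255, Min=69/255, Δ=Max-Min=159/255
L = (Max+Min)/2 = (228+69)/510 = 297/510 = 0.58235… → L = 58.2%
L > 0.5 → S = Δ/(2-Max-Min) = 159/(510-228-69) = 159/213 = 0.74647… → S = 74.6%
(the 1/255 factors cancel in S and H, so raw channel differences can be used)
Max is G' → H = 60 × ((B-R)/Δ + 2) = 60 × ((69-120)/159 + 2)
  -51/159 + 2 = -0.3207… + 2 = 1.6792…
  H = 60 × 1.6792… = 100.754…° → H = 100.8°
= HSL(100.8°, 74.6%, 58.2%)


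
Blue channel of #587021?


Color: #587021
R = 58 = 88
G = 70 = 112
B = 21 = 33
Blue = 33


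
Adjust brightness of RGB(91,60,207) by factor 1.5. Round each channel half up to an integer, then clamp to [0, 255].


Multiply each channel by 1.5, round half up, clamp to [0, 255]
R: 91×1.5 = 136.5 → round → 137
G: 60×1.5 = 90
B: 207×1.5 = 310.5 → round → 311 → clamp → 255
= RGB(137, 90, 255)


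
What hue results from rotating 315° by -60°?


New hue = (H + rotation) mod 360
New hue = (315 -60) mod 360
= 255 mod 360
= 255°


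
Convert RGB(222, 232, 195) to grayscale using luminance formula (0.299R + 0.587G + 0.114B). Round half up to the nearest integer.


Gray = 0.299×R + 0.587×G + 0.114×B
Gray = 0.299×222 + 0.587×232 + 0.114×195
Gray = 66.378 + 136.184 + 22.230
Gray = 224.792 → round half up → 225
Gray = 225


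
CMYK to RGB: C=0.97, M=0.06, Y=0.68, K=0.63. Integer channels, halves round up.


R = 255 × (1-C) × (1-K) = 255 × 0.03 × 0.37 = 2.8305 → 3
G = 255 × (1-M) × (1-K) = 255 × 0.94 × 0.37 = 88.689 → 89
B = 255 × (1-Y) × (1-K) = 255 × 0.32 × 0.37 = 30.192 → 30
= RGB(3, 89, 30)


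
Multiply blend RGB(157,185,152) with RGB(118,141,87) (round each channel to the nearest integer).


Multiply: C = A×B/255, rounded to nearest integer
R: 157×118/255 = 18526/255 ≈ 72.651 → 73
G: 185×141/255 = 26085/255 ≈ 102.294 → 102
B: 152×87/255 = 13224/255 ≈ 51.859 → 52
= RGB(73, 102, 52)


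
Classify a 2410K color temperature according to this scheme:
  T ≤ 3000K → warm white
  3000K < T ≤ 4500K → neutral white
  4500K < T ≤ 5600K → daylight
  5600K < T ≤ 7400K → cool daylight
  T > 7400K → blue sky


Temperature: 2410K
2410K ≤ 3000K → warm white
Classification: warm white


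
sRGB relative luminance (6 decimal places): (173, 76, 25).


Linearize each channel (sRGB transfer function): c = v/255; c_lin = c/12.92 if c ≤ 0.04045, else ((c+0.055)/1.055)^2.4
  R: 173/255 ≈ 0.678431 > 0.04045 → ((0.678431+0.055)/1.055)^2.4 ≈ 0.417885
  G: 76/255 ≈ 0.298039 > 0.04045 → ((0.298039+0.055)/1.055)^2.4 ≈ 0.072272
  B: 25/255 ≈ 0.098039 > 0.04045 → ((0.098039+0.055)/1.055)^2.4 ≈ 0.009721
R_lin = 0.417885, G_lin = 0.072272, B_lin = 0.009721
L = 0.2126×R + 0.7152×G + 0.0722×B
L = 0.2126×0.417885 + 0.7152×0.072272 + 0.0722×0.009721
L ≈ 0.141233


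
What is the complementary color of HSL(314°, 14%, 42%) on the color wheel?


Complement = opposite side of color wheel = hue + 180°
H' = (314 + 180) mod 360 = 134°
S and L unchanged.
= HSL(134°, 14%, 42%)


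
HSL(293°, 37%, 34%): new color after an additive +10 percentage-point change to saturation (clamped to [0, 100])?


Original S = 37%
Adjustment = +10 percentage points
New S = 37 + (10) = 47
Clamp to [0, 100] → 47
= HSL(293°, 47%, 34%)


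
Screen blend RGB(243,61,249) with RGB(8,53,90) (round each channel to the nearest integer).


Screen: C = 255 - (255-A)×(255-B)/255, rounded to nearest integer
R: 255 - (255-243)×(255-8)/255 = 255 - 2964/255 ≈ 255 - 11.624 = 243.376 → 243
G: 255 - (255-61)×(255-53)/255 = 255 - 39188/255 ≈ 255 - 153.678 = 101.322 → 101
B: 255 - (255-249)×(255-90)/255 = 255 - 990/255 ≈ 255 - 3.882 = 251.118 → 251
= RGB(243, 101, 251)


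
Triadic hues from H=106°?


Triadic: equally spaced at 120° intervals
H1 = 106°
H2 = (106 + 120) mod 360 = 226°
H3 = (106 + 240) mod 360 = 346°
Triadic = 106°, 226°, 346°


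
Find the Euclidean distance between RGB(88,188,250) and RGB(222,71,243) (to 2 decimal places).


d = √[(R₁-R₂)² + (G₁-G₂)² + (B₁-B₂)²]
d = √[(88-222)² + (188-71)² + (250-243)²]
d = √[17956 + 13689 + 49]
d = √31694
d ≈ 178.03


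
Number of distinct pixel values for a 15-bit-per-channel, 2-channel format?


Total bits = 15 bits/channel × 2 channels = 30 bits
Distinct pixel values = 2^30
= 1,073,741,824 pixel values


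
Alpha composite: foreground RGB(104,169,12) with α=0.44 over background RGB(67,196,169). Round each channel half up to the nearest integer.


C = α×F + (1-α)×B, with 1-α = 0.56
R: 0.44×104 + 0.56×67 = 45.76 + 37.52 = 83.28 → 83
G: 0.44×169 + 0.56×196 = 74.36 + 109.76 = 184.12 → 184
B: 0.44×12 + 0.56×169 = 5.28 + 94.64 = 99.92 → 100
= RGB(83, 184, 100)


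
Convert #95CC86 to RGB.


95 → 149 (R)
CC → 204 (G)
86 → 134 (B)
= RGB(149, 204, 134)


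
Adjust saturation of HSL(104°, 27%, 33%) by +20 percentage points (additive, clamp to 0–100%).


Original S = 27%
Adjustment = +20 percentage points
New S = 27 + (20) = 47
Clamp to [0, 100] → 47
= HSL(104°, 47%, 33%)


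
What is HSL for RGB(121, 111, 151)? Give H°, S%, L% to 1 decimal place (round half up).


Normalize: R'=121/255≈0.4745, G'=111/255≈0.4353, B'=151/255≈0.5922
Max=151/255, Min=111/255, Δ=Max-Min=40/255
L = (Max+Min)/2 = (151+111)/510 = 262/510 = 0.51372… → L = 51.4%
L > 0.5 → S = Δ/(2-Max-Min) = 40/(510-151-111) = 40/248 = 0.16129… → S = 16.1%
(the 1/255 factors cancel in S and H, so raw channel differences can be used)
Max is B' → H = 60 × ((R-G)/Δ + 4) = 60 × ((121-111)/40 + 4)
  10/40 + 4 = 0.25 + 4 = 4.25
  H = 60 × 4.25 = 255° → H = 255.0°
= HSL(255.0°, 16.1%, 51.4%)


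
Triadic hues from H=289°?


Triadic: equally spaced at 120° intervals
H1 = 289°
H2 = (289 + 120) mod 360 = 49°
H3 = (289 + 240) mod 360 = 169°
Triadic = 289°, 49°, 169°


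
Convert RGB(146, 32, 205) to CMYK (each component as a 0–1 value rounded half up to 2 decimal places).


R'=146/255≈0.5725, G'=32/255≈0.1255, B'=205/255≈0.8039
K = 1 - max(R',G',B') = 1 - 205/255 = 50/255 = 0.19607… → 0.20
(1-R'-K)/(1-K) simplifies to (max-R)/max with max = 205:
C = (205-146)/205 = 59/205 = 0.28780… → 0.29
M = (205-32)/205 = 173/205 = 0.84390… → 0.84
Y = (205-205)/205 = 0/205 = 0 → 0.00
= CMYK(0.29, 0.84, 0.00, 0.20)


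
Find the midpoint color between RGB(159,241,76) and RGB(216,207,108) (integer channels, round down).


Midpoint: each channel = ⌊(C₁+C₂)/2⌋
R: ⌊(159+216)/2⌋ = 187
G: ⌊(241+207)/2⌋ = 224
B: ⌊(76+108)/2⌋ = 92
= RGB(187, 224, 92)


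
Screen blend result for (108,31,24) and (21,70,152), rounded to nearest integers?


Screen: C = 255 - (255-A)×(255-B)/255, rounded to nearest integer
R: 255 - (255-108)×(255-21)/255 = 255 - 34398/255 ≈ 255 - 134.894 = 120.106 → 120
G: 255 - (255-31)×(255-70)/255 = 255 - 41440/255 ≈ 255 - 162.510 = 92.490 → 92
B: 255 - (255-24)×(255-152)/255 = 255 - 23793/255 ≈ 255 - 93.306 = 161.694 → 162
= RGB(120, 92, 162)


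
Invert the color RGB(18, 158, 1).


Invert: (255-R, 255-G, 255-B)
R: 255-18 = 237
G: 255-158 = 97
B: 255-1 = 254
= RGB(237, 97, 254)


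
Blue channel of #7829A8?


Color: #7829A8
R = 78 = 120
G = 29 = 41
B = A8 = 168
Blue = 168


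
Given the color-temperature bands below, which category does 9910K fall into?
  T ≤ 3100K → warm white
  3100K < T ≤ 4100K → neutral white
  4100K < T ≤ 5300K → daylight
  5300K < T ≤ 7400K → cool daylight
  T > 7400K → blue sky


Temperature: 9910K
9910K > 7400K → blue sky
Classification: blue sky


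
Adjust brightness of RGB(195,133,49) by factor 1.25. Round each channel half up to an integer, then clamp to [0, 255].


Multiply each channel by 1.25, round half up, clamp to [0, 255]
R: 195×1.25 = 243.75 → round → 244
G: 133×1.25 = 166.25 → round → 166
B: 49×1.25 = 61.25 → round → 61
= RGB(244, 166, 61)


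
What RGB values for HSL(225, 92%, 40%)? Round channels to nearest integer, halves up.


H=225°, S=0.92, L=0.40
C = (1-|2L-1|)×S = (1-|-0.20|)×0.92 = 0.736
H' = H/60 = 225/60 ≈ 3.7500; X = C×(1-|H' mod 2 - 1|) = 0.184
m = L - C/2 = 0.40 - 0.368 = 0.032
Sector ⌊H'⌋ = 3 → (R',G',B') = (0.0, 0.184, 0.736)
RGB = ((R'+m)×255, (G'+m)×255, (B'+m)×255) = (8.16, 55.08, 195.84)
Round half up → RGB(8, 55, 196)


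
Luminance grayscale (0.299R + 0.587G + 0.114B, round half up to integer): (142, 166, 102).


Gray = 0.299×R + 0.587×G + 0.114×B
Gray = 0.299×142 + 0.587×166 + 0.114×102
Gray = 42.458 + 97.442 + 11.628
Gray = 151.528 → round half up → 152
Gray = 152


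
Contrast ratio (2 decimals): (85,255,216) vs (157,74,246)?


Linearize each sRGB channel c=v/255: c/12.92 if c ≤ 0.04045 else ((c+0.055)/1.055)^2.4
L = 0.2126×R_lin + 0.7152×G_lin + 0.0722×B_lin
Color 1 (85,255,216):
  R=85: 85/255≈0.3333 > 0.04045 → ((0.3333+0.055)/1.055)^2.4 ≈ 0.09084
  G=255: 255/255≈1.0000 > 0.04045 → ((1.0000+0.055)/1.055)^2.4 ≈ 1.00000
  B=216: 216/255≈0.8471 > 0.04045 → ((0.8471+0.055)/1.055)^2.4 ≈ 0.68669
  L1 = 0.2126×0.09084 + 0.7152×1.00000 + 0.0722×0.68669 ≈ 0.78409
Color 2 (157,74,246):
  R=157: 157/255≈0.6157 > 0.04045 → ((0.6157+0.055)/1.055)^2.4 ≈ 0.33716
  G=74: 74/255≈0.2902 > 0.04045 → ((0.2902+0.055)/1.055)^2.4 ≈ 0.06848
  B=246: 246/255≈0.9647 > 0.04045 → ((0.9647+0.055)/1.055)^2.4 ≈ 0.92158
  L2 = 0.2126×0.33716 + 0.7152×0.06848 + 0.0722×0.92158 ≈ 0.18719
Lighter = 0.78409, Darker = 0.18719
Ratio = (L_lighter + 0.05) / (L_darker + 0.05)
Ratio = (0.78409 + 0.05) / (0.18719 + 0.05) = 0.83409 / 0.23719 ≈ 3.5165
Ratio ≈ 3.52:1


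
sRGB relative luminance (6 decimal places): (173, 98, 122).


Linearize each channel (sRGB transfer function): c = v/255; c_lin = c/12.92 if c ≤ 0.04045, else ((c+0.055)/1.055)^2.4
  R: 173/255 ≈ 0.678431 > 0.04045 → ((0.678431+0.055)/1.055)^2.4 ≈ 0.417885
  G: 98/255 ≈ 0.384314 > 0.04045 → ((0.384314+0.055)/1.055)^2.4 ≈ 0.122139
  B: 122/255 ≈ 0.478431 > 0.04045 → ((0.478431+0.055)/1.055)^2.4 ≈ 0.194618
R_lin = 0.417885, G_lin = 0.122139, B_lin = 0.194618
L = 0.2126×R + 0.7152×G + 0.0722×B
L = 0.2126×0.417885 + 0.7152×0.122139 + 0.0722×0.194618
L ≈ 0.190247


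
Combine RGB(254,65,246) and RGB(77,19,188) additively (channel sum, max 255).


Additive: each channel = min(255, C₁+C₂)
R: 254+77 = 331 → 255
G: 65+19 = 84 → 84
B: 246+188 = 434 → 255
= RGB(255, 84, 255)


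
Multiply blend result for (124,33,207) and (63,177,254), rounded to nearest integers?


Multiply: C = A×B/255, rounded to nearest integer
R: 124×63/255 = 7812/255 ≈ 30.635 → 31
G: 33×177/255 = 5841/255 ≈ 22.906 → 23
B: 207×254/255 = 52578/255 ≈ 206.188 → 206
= RGB(31, 23, 206)


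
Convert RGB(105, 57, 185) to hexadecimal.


R = 105 → 69 (hex)
G = 57 → 39 (hex)
B = 185 → B9 (hex)
Hex = #6939B9


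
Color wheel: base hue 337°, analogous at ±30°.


Base hue: 337°
Left analog: (337 - 30) mod 360 = 307°
Right analog: (337 + 30) mod 360 = 7°
Analogous hues = 307° and 7°


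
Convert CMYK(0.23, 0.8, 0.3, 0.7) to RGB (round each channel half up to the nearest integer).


R = 255 × (1-C) × (1-K) = 255 × 0.77 × 0.30 = 58.905 → 59
G = 255 × (1-M) × (1-K) = 255 × 0.20 × 0.30 = 15.3 → 15
B = 255 × (1-Y) × (1-K) = 255 × 0.70 × 0.30 = 53.55 → 54
= RGB(59, 15, 54)


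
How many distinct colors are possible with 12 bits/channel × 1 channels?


Total bits = 12 bits/channel × 1 channels = 12 bits
Distinct colors = 2^12
= 4,096 colors


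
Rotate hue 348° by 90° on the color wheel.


New hue = (H + rotation) mod 360
New hue = (348 + 90) mod 360
= 438 mod 360
= 78°


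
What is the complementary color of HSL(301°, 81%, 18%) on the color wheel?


Complement = opposite side of color wheel = hue + 180°
H' = (301 + 180) mod 360 = 121°
S and L unchanged.
= HSL(121°, 81%, 18%)


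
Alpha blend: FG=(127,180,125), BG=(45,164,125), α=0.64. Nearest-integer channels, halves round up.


C = α×F + (1-α)×B, with 1-α = 0.36
R: 0.64×127 + 0.36×45 = 81.28 + 16.20 = 97.48 → 97
G: 0.64×180 + 0.36×164 = 115.20 + 59.04 = 174.24 → 174
B: 0.64×125 + 0.36×125 = 80.00 + 45.00 = 125.00 → 125
= RGB(97, 174, 125)


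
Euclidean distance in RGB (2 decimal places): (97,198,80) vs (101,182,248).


d = √[(R₁-R₂)² + (G₁-G₂)² + (B₁-B₂)²]
d = √[(97-101)² + (198-182)² + (80-248)²]
d = √[16 + 256 + 28224]
d = √28496
d ≈ 168.81


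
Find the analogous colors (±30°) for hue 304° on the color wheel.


Base hue: 304°
Left analog: (304 - 30) mod 360 = 274°
Right analog: (304 + 30) mod 360 = 334°
Analogous hues = 274° and 334°


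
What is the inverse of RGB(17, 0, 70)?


Invert: (255-R, 255-G, 255-B)
R: 255-17 = 238
G: 255-0 = 255
B: 255-70 = 185
= RGB(238, 255, 185)


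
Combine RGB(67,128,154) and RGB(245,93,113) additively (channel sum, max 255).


Additive: each channel = min(255, C₁+C₂)
R: 67+245 = 312 → 255
G: 128+93 = 221 → 221
B: 154+113 = 267 → 255
= RGB(255, 221, 255)


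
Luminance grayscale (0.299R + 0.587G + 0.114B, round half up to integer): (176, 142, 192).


Gray = 0.299×R + 0.587×G + 0.114×B
Gray = 0.299×176 + 0.587×142 + 0.114×192
Gray = 52.624 + 83.354 + 21.888
Gray = 157.866 → round half up → 158
Gray = 158


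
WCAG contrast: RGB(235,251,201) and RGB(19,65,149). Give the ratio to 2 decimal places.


Linearize each sRGB channel c=v/255: c/12.92 if c ≤ 0.04045 else ((c+0.055)/1.055)^2.4
L = 0.2126×R_lin + 0.7152×G_lin + 0.0722×B_lin
Color 1 (235,251,201):
  R=235: 235/255≈0.9216 > 0.04045 → ((0.9216+0.055)/1.055)^2.4 ≈ 0.83077
  G=251: 251/255≈0.9843 > 0.04045 → ((0.9843+0.055)/1.055)^2.4 ≈ 0.96469
  B=201: 201/255≈0.7882 > 0.04045 → ((0.7882+0.055)/1.055)^2.4 ≈ 0.58408
  L1 = 0.2126×0.83077 + 0.7152×0.96469 + 0.0722×0.58408 ≈ 0.90874
Color 2 (19,65,149):
  R=19: 19/255≈0.0745 > 0.04045 → ((0.0745+0.055)/1.055)^2.4 ≈ 0.00651
  G=65: 65/255≈0.2549 > 0.04045 → ((0.2549+0.055)/1.055)^2.4 ≈ 0.05286
  B=149: 149/255≈0.5843 > 0.04045 → ((0.5843+0.055)/1.055)^2.4 ≈ 0.30054
  L2 = 0.2126×0.00651 + 0.7152×0.05286 + 0.0722×0.30054 ≈ 0.06089
Lighter = 0.90874, Darker = 0.06089
Ratio = (L_lighter + 0.05) / (L_darker + 0.05)
Ratio = (0.90874 + 0.05) / (0.06089 + 0.05) = 0.95874 / 0.11089 ≈ 8.6459
Ratio ≈ 8.65:1


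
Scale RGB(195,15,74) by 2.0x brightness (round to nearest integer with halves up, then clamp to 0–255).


Multiply each channel by 2.0, round half up, clamp to [0, 255]
R: 195×2.0 = 390 → clamp → 255
G: 15×2.0 = 30
B: 74×2.0 = 148
= RGB(255, 30, 148)


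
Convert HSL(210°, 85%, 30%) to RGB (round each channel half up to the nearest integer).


H=210°, S=0.85, L=0.30
C = (1-|2L-1|)×S = (1-|-0.40|)×0.85 = 0.51
H' = H/60 = 210/60 ≈ 3.5000; X = C×(1-|H' mod 2 - 1|) = 0.255
m = L - C/2 = 0.30 - 0.255 = 0.045
Sector ⌊H'⌋ = 3 → (R',G',B') = (0.0, 0.255, 0.51)
RGB = ((R'+m)×255, (G'+m)×255, (B'+m)×255) = (11.475, 76.5, 141.525)
Round half up → RGB(11, 77, 142)


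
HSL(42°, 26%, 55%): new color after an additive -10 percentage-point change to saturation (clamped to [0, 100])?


Original S = 26%
Adjustment = -10 percentage points
New S = 26 + (-10) = 16
Clamp to [0, 100] → 16
= HSL(42°, 16%, 55%)


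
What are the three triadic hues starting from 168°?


Triadic: equally spaced at 120° intervals
H1 = 168°
H2 = (168 + 120) mod 360 = 288°
H3 = (168 + 240) mod 360 = 48°
Triadic = 168°, 288°, 48°


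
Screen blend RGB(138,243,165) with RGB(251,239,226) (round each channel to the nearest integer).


Screen: C = 255 - (255-A)×(255-B)/255, rounded to nearest integer
R: 255 - (255-138)×(255-251)/255 = 255 - 468/255 ≈ 255 - 1.835 = 253.165 → 253
G: 255 - (255-243)×(255-239)/255 = 255 - 192/255 ≈ 255 - 0.753 = 254.247 → 254
B: 255 - (255-165)×(255-226)/255 = 255 - 2610/255 ≈ 255 - 10.235 = 244.765 → 245
= RGB(253, 254, 245)


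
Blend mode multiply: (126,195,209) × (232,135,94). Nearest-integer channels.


Multiply: C = A×B/255, rounded to nearest integer
R: 126×232/255 = 29232/255 ≈ 114.635 → 115
G: 195×135/255 = 26325/255 ≈ 103.235 → 103
B: 209×94/255 = 19646/255 ≈ 77.043 → 77
= RGB(115, 103, 77)


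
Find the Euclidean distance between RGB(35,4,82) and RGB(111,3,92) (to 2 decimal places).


d = √[(R₁-R₂)² + (G₁-G₂)² + (B₁-B₂)²]
d = √[(35-111)² + (4-3)² + (82-92)²]
d = √[5776 + 1 + 100]
d = √5877
d ≈ 76.66


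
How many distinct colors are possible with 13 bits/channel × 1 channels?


Total bits = 13 bits/channel × 1 channels = 13 bits
Distinct colors = 2^13
= 8,192 colors


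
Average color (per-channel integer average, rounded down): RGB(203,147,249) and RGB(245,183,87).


Midpoint: each channel = ⌊(C₁+C₂)/2⌋
R: ⌊(203+245)/2⌋ = 224
G: ⌊(147+183)/2⌋ = 165
B: ⌊(249+87)/2⌋ = 168
= RGB(224, 165, 168)


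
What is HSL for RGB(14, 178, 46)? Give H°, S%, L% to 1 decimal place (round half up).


Normalize: R'=14/255≈0.0549, G'=178/255≈0.6980, B'=46/255≈0.1804
Max=178/255, Min=14/255, Δ=Max-Min=164/255
L = (Max+Min)/2 = (178+14)/510 = 192/510 = 0.37647… → L = 37.6%
L ≤ 0.5 → S = Δ/(Max+Min) = 164/(178+14) = 164/192 = 0.85416… → S = 85.4%
(the 1/255 factors cancel in S and H, so raw channel differences can be used)
Max is G' → H = 60 × ((B-R)/Δ + 2) = 60 × ((46-14)/164 + 2)
  32/164 + 2 = 0.1951… + 2 = 2.1951…
  H = 60 × 2.1951… = 131.707…° → H = 131.7°
= HSL(131.7°, 85.4%, 37.6%)


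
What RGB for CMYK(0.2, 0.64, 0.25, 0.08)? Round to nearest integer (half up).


R = 255 × (1-C) × (1-K) = 255 × 0.80 × 0.92 = 187.68 → 188
G = 255 × (1-M) × (1-K) = 255 × 0.36 × 0.92 = 84.456 → 84
B = 255 × (1-Y) × (1-K) = 255 × 0.75 × 0.92 = 175.95 → 176
= RGB(188, 84, 176)


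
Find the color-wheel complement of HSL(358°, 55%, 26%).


Complement = opposite side of color wheel = hue + 180°
H' = (358 + 180) mod 360 = 178°
S and L unchanged.
= HSL(178°, 55%, 26%)


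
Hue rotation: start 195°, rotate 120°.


New hue = (H + rotation) mod 360
New hue = (195 + 120) mod 360
= 315 mod 360
= 315°


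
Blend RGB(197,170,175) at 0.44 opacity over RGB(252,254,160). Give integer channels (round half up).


C = α×F + (1-α)×B, with 1-α = 0.56
R: 0.44×197 + 0.56×252 = 86.68 + 141.12 = 227.80 → 228
G: 0.44×170 + 0.56×254 = 74.80 + 142.24 = 217.04 → 217
B: 0.44×175 + 0.56×160 = 77.00 + 89.60 = 166.60 → 167
= RGB(228, 217, 167)


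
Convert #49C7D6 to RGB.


49 → 73 (R)
C7 → 199 (G)
D6 → 214 (B)
= RGB(73, 199, 214)


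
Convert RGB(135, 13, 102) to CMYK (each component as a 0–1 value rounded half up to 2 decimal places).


R'=135/255≈0.5294, G'=13/255≈0.0510, B'=102/255≈0.4000
K = 1 - max(R',G',B') = 1 - 135/255 = 120/255 = 0.47058… → 0.47
(1-R'-K)/(1-K) simplifies to (max-R)/max with max = 135:
C = (135-135)/135 = 0/135 = 0 → 0.00
M = (135-13)/135 = 122/135 = 0.90370… → 0.90
Y = (135-102)/135 = 33/135 = 0.24444… → 0.24
= CMYK(0.00, 0.90, 0.24, 0.47)


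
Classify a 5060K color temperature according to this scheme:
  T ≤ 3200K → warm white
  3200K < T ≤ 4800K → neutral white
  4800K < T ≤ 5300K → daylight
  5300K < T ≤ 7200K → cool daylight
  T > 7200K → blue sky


Temperature: 5060K
4800K < 5060K ≤ 5300K → daylight
Classification: daylight


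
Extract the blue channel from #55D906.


Color: #55D906
R = 55 = 85
G = D9 = 217
B = 06 = 6
Blue = 6


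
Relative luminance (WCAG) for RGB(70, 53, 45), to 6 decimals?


Linearize each channel (sRGB transfer function): c = v/255; c_lin = c/12.92 if c ≤ 0.04045, else ((c+0.055)/1.055)^2.4
  R: 70/255 ≈ 0.274510 > 0.04045 → ((0.274510+0.055)/1.055)^2.4 ≈ 0.061246
  G: 53/255 ≈ 0.207843 > 0.04045 → ((0.207843+0.055)/1.055)^2.4 ≈ 0.035601
  B: 45/255 ≈ 0.176471 > 0.04045 → ((0.176471+0.055)/1.055)^2.4 ≈ 0.026241
R_lin = 0.061246, G_lin = 0.035601, B_lin = 0.026241
L = 0.2126×R + 0.7152×G + 0.0722×B
L = 0.2126×0.061246 + 0.7152×0.035601 + 0.0722×0.026241
L ≈ 0.040378


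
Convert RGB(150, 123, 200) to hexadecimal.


R = 150 → 96 (hex)
G = 123 → 7B (hex)
B = 200 → C8 (hex)
Hex = #967BC8


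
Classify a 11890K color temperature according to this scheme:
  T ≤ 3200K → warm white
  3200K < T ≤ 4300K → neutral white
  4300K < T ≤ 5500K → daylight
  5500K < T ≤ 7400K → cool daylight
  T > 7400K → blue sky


Temperature: 11890K
11890K > 7400K → blue sky
Classification: blue sky


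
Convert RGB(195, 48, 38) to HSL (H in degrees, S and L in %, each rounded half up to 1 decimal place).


Normalize: R'=195/255≈0.7647, G'=48/255≈0.1882, B'=38/255≈0.1490
Max=195/255, Min=38/255, Δ=Max-Min=157/255
L = (Max+Min)/2 = (195+38)/510 = 233/510 = 0.45686… → L = 45.7%
L ≤ 0.5 → S = Δ/(Max+Min) = 157/(195+38) = 157/233 = 0.67381… → S = 67.4%
(the 1/255 factors cancel in S and H, so raw channel differences can be used)
Max is R' → H = 60 × (((G-B)/Δ) mod 6) = 60 × (((48-38)/157) mod 6)
  10/157 = 0.0636…
  H = 60 × 0.0636… = 3.821…° → H = 3.8°
= HSL(3.8°, 67.4%, 45.7%)


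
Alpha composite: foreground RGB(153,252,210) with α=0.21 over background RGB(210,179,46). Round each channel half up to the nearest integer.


C = α×F + (1-α)×B, with 1-α = 0.79
R: 0.21×153 + 0.79×210 = 32.13 + 165.90 = 198.03 → 198
G: 0.21×252 + 0.79×179 = 52.92 + 141.41 = 194.33 → 194
B: 0.21×210 + 0.79×46 = 44.10 + 36.34 = 80.44 → 80
= RGB(198, 194, 80)


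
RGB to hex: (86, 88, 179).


R = 86 → 56 (hex)
G = 88 → 58 (hex)
B = 179 → B3 (hex)
Hex = #5658B3


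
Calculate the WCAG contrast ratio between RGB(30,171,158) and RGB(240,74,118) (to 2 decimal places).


Linearize each sRGB channel c=v/255: c/12.92 if c ≤ 0.04045 else ((c+0.055)/1.055)^2.4
L = 0.2126×R_lin + 0.7152×G_lin + 0.0722×B_lin
Color 1 (30,171,158):
  R=30: 30/255≈0.1176 > 0.04045 → ((0.1176+0.055)/1.055)^2.4 ≈ 0.01298
  G=171: 171/255≈0.6706 > 0.04045 → ((0.6706+0.055)/1.055)^2.4 ≈ 0.40724
  B=158: 158/255≈0.6196 > 0.04045 → ((0.6196+0.055)/1.055)^2.4 ≈ 0.34191
  L1 = 0.2126×0.01298 + 0.7152×0.40724 + 0.0722×0.34191 ≈ 0.31870
Color 2 (240,74,118):
  R=240: 240/255≈0.9412 > 0.04045 → ((0.9412+0.055)/1.055)^2.4 ≈ 0.87137
  G=74: 74/255≈0.2902 > 0.04045 → ((0.2902+0.055)/1.055)^2.4 ≈ 0.06848
  B=118: 118/255≈0.4627 > 0.04045 → ((0.4627+0.055)/1.055)^2.4 ≈ 0.18116
  L2 = 0.2126×0.87137 + 0.7152×0.06848 + 0.0722×0.18116 ≈ 0.24731
Lighter = 0.31870, Darker = 0.24731
Ratio = (L_lighter + 0.05) / (L_darker + 0.05)
Ratio = (0.31870 + 0.05) / (0.24731 + 0.05) = 0.36870 / 0.29731 ≈ 1.2401
Ratio ≈ 1.24:1


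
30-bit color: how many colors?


Colors = 2^bits = 2^30
= 1,073,741,824 colors


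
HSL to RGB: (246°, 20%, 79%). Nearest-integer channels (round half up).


H=246°, S=0.20, L=0.79
C = (1-|2L-1|)×S = (1-|0.58|)×0.20 = 0.084
H' = H/60 = 246/60 ≈ 4.1000; X = C×(1-|H' mod 2 - 1|) = 0.0084
m = L - C/2 = 0.79 - 0.042 = 0.748
Sector ⌊H'⌋ = 4 → (R',G',B') = (0.0084, 0.0, 0.084)
RGB = ((R'+m)×255, (G'+m)×255, (B'+m)×255) = (192.882, 190.74, 212.16)
Round half up → RGB(193, 191, 212)


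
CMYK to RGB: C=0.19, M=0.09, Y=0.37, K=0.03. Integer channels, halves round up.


R = 255 × (1-C) × (1-K) = 255 × 0.81 × 0.97 = 200.3535 → 200
G = 255 × (1-M) × (1-K) = 255 × 0.91 × 0.97 = 225.0885 → 225
B = 255 × (1-Y) × (1-K) = 255 × 0.63 × 0.97 = 155.8305 → 156
= RGB(200, 225, 156)


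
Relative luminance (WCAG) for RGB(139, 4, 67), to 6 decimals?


Linearize each channel (sRGB transfer function): c = v/255; c_lin = c/12.92 if c ≤ 0.04045, else ((c+0.055)/1.055)^2.4
  R: 139/255 ≈ 0.545098 > 0.04045 → ((0.545098+0.055)/1.055)^2.4 ≈ 0.258183
  G: 4/255 ≈ 0.015686 ≤ 0.04045 → 0.015686/12.92 ≈ 0.001214
  B: 67/255 ≈ 0.262745 > 0.04045 → ((0.262745+0.055)/1.055)^2.4 ≈ 0.056128
R_lin = 0.258183, G_lin = 0.001214, B_lin = 0.056128
L = 0.2126×R + 0.7152×G + 0.0722×B
L = 0.2126×0.258183 + 0.7152×0.001214 + 0.0722×0.056128
L ≈ 0.059810


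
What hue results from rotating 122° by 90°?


New hue = (H + rotation) mod 360
New hue = (122 + 90) mod 360
= 212 mod 360
= 212°


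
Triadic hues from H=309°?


Triadic: equally spaced at 120° intervals
H1 = 309°
H2 = (309 + 120) mod 360 = 69°
H3 = (309 + 240) mod 360 = 189°
Triadic = 309°, 69°, 189°


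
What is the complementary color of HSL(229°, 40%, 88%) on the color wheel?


Complement = opposite side of color wheel = hue + 180°
H' = (229 + 180) mod 360 = 49°
S and L unchanged.
= HSL(49°, 40%, 88%)


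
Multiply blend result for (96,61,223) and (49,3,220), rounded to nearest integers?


Multiply: C = A×B/255, rounded to nearest integer
R: 96×49/255 = 4704/255 ≈ 18.447 → 18
G: 61×3/255 = 183/255 ≈ 0.718 → 1
B: 223×220/255 = 49060/255 ≈ 192.392 → 192
= RGB(18, 1, 192)


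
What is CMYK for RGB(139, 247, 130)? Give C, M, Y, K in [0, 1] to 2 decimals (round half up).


R'=139/255≈0.5451, G'=247/255≈0.9686, B'=130/255≈0.5098
K = 1 - max(R',G',B') = 1 - 247/255 = 8/255 = 0.03137… → 0.03
(1-R'-K)/(1-K) simplifies to (max-R)/max with max = 247:
C = (247-139)/247 = 108/247 = 0.43724… → 0.44
M = (247-247)/247 = 0/247 = 0 → 0.00
Y = (247-130)/247 = 117/247 = 0.47368… → 0.47
= CMYK(0.44, 0.00, 0.47, 0.03)


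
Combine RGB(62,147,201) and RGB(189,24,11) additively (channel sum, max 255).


Additive: each channel = min(255, C₁+C₂)
R: 62+189 = 251 → 251
G: 147+24 = 171 → 171
B: 201+11 = 212 → 212
= RGB(251, 171, 212)


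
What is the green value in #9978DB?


Color: #9978DB
R = 99 = 153
G = 78 = 120
B = DB = 219
Green = 120


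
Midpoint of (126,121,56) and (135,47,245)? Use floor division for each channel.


Midpoint: each channel = ⌊(C₁+C₂)/2⌋
R: ⌊(126+135)/2⌋ = 130
G: ⌊(121+47)/2⌋ = 84
B: ⌊(56+245)/2⌋ = 150
= RGB(130, 84, 150)


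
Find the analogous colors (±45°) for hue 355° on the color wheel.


Base hue: 355°
Left analog: (355 - 45) mod 360 = 310°
Right analog: (355 + 45) mod 360 = 40°
Analogous hues = 310° and 40°


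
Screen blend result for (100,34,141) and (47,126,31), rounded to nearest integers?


Screen: C = 255 - (255-A)×(255-B)/255, rounded to nearest integer
R: 255 - (255-100)×(255-47)/255 = 255 - 32240/255 ≈ 255 - 126.431 = 128.569 → 129
G: 255 - (255-34)×(255-126)/255 = 255 - 28509/255 ≈ 255 - 111.800 = 143.200 → 143
B: 255 - (255-141)×(255-31)/255 = 255 - 25536/255 ≈ 255 - 100.141 = 154.859 → 155
= RGB(129, 143, 155)


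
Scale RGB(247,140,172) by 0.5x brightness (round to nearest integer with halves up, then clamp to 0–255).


Multiply each channel by 0.5, round half up, clamp to [0, 255]
R: 247×0.5 = 123.5 → round → 124
G: 140×0.5 = 70
B: 172×0.5 = 86
= RGB(124, 70, 86)


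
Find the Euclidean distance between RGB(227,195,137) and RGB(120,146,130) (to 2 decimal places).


d = √[(R₁-R₂)² + (G₁-G₂)² + (B₁-B₂)²]
d = √[(227-120)² + (195-146)² + (137-130)²]
d = √[11449 + 2401 + 49]
d = √13899
d ≈ 117.89


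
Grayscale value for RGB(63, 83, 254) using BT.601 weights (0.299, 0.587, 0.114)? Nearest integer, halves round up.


Gray = 0.299×R + 0.587×G + 0.114×B
Gray = 0.299×63 + 0.587×83 + 0.114×254
Gray = 18.837 + 48.721 + 28.956
Gray = 96.514 → round half up → 97
Gray = 97


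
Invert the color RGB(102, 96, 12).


Invert: (255-R, 255-G, 255-B)
R: 255-102 = 153
G: 255-96 = 159
B: 255-12 = 243
= RGB(153, 159, 243)


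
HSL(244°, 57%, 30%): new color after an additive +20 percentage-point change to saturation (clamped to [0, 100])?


Original S = 57%
Adjustment = +20 percentage points
New S = 57 + (20) = 77
Clamp to [0, 100] → 77
= HSL(244°, 77%, 30%)


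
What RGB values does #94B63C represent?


94 → 148 (R)
B6 → 182 (G)
3C → 60 (B)
= RGB(148, 182, 60)


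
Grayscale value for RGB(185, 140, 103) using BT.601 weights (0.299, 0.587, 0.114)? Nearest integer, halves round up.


Gray = 0.299×R + 0.587×G + 0.114×B
Gray = 0.299×185 + 0.587×140 + 0.114×103
Gray = 55.315 + 82.180 + 11.742
Gray = 149.237 → round half up → 149
Gray = 149


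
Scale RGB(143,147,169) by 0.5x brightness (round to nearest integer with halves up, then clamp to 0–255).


Multiply each channel by 0.5, round half up, clamp to [0, 255]
R: 143×0.5 = 71.5 → round → 72
G: 147×0.5 = 73.5 → round → 74
B: 169×0.5 = 84.5 → round → 85
= RGB(72, 74, 85)


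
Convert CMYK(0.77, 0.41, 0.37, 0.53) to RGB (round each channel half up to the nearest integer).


R = 255 × (1-C) × (1-K) = 255 × 0.23 × 0.47 = 27.5655 → 28
G = 255 × (1-M) × (1-K) = 255 × 0.59 × 0.47 = 70.7115 → 71
B = 255 × (1-Y) × (1-K) = 255 × 0.63 × 0.47 = 75.5055 → 76
= RGB(28, 71, 76)


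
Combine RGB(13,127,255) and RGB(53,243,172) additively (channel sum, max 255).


Additive: each channel = min(255, C₁+C₂)
R: 13+53 = 66 → 66
G: 127+243 = 370 → 255
B: 255+172 = 427 → 255
= RGB(66, 255, 255)


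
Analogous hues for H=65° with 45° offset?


Base hue: 65°
Left analog: (65 - 45) mod 360 = 20°
Right analog: (65 + 45) mod 360 = 110°
Analogous hues = 20° and 110°


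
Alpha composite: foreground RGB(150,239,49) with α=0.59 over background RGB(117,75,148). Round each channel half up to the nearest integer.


C = α×F + (1-α)×B, with 1-α = 0.41
R: 0.59×150 + 0.41×117 = 88.50 + 47.97 = 136.47 → 136
G: 0.59×239 + 0.41×75 = 141.01 + 30.75 = 171.76 → 172
B: 0.59×49 + 0.41×148 = 28.91 + 60.68 = 89.59 → 90
= RGB(136, 172, 90)


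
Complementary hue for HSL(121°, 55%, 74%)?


Complement = opposite side of color wheel = hue + 180°
H' = (121 + 180) mod 360 = 301°
S and L unchanged.
= HSL(301°, 55%, 74%)


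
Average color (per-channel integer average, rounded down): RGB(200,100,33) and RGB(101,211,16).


Midpoint: each channel = ⌊(C₁+C₂)/2⌋
R: ⌊(200+101)/2⌋ = 150
G: ⌊(100+211)/2⌋ = 155
B: ⌊(33+16)/2⌋ = 24
= RGB(150, 155, 24)


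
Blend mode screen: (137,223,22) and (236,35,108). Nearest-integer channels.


Screen: C = 255 - (255-A)×(255-B)/255, rounded to nearest integer
R: 255 - (255-137)×(255-236)/255 = 255 - 2242/255 ≈ 255 - 8.792 = 246.208 → 246
G: 255 - (255-223)×(255-35)/255 = 255 - 7040/255 ≈ 255 - 27.608 = 227.392 → 227
B: 255 - (255-22)×(255-108)/255 = 255 - 34251/255 ≈ 255 - 134.318 = 120.682 → 121
= RGB(246, 227, 121)


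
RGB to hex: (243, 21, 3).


R = 243 → F3 (hex)
G = 21 → 15 (hex)
B = 3 → 03 (hex)
Hex = #F31503


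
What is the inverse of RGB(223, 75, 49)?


Invert: (255-R, 255-G, 255-B)
R: 255-223 = 32
G: 255-75 = 180
B: 255-49 = 206
= RGB(32, 180, 206)


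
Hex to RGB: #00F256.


00 → 0 (R)
F2 → 242 (G)
56 → 86 (B)
= RGB(0, 242, 86)


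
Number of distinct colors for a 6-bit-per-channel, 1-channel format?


Total bits = 6 bits/channel × 1 channels = 6 bits
Distinct colors = 2^6
= 64 colors


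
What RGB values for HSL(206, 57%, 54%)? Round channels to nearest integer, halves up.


H=206°, S=0.57, L=0.54
C = (1-|2L-1|)×S = (1-|0.08|)×0.57 = 0.5244
H' = H/60 = 206/60 ≈ 3.4333; X = C×(1-|H' mod 2 - 1|) = 0.29716
m = L - C/2 = 0.54 - 0.2622 = 0.2778
Sector ⌊H'⌋ = 3 → (R',G',B') = (0.0, 0.29716, 0.5244)
RGB = ((R'+m)×255, (G'+m)×255, (B'+m)×255) = (70.839, 146.6148, 204.561)
Round half up → RGB(71, 147, 205)


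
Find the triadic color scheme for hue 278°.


Triadic: equally spaced at 120° intervals
H1 = 278°
H2 = (278 + 120) mod 360 = 38°
H3 = (278 + 240) mod 360 = 158°
Triadic = 278°, 38°, 158°


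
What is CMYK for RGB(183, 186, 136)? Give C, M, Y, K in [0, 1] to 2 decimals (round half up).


R'=183/255≈0.7176, G'=186/255≈0.7294, B'=136/255≈0.5333
K = 1 - max(R',G',B') = 1 - 186/255 = 69/255 = 0.27058… → 0.27
(1-R'-K)/(1-K) simplifies to (max-R)/max with max = 186:
C = (186-183)/186 = 3/186 = 0.01612… → 0.02
M = (186-186)/186 = 0/186 = 0 → 0.00
Y = (186-136)/186 = 50/186 = 0.26881… → 0.27
= CMYK(0.02, 0.00, 0.27, 0.27)


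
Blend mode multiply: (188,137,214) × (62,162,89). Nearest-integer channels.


Multiply: C = A×B/255, rounded to nearest integer
R: 188×62/255 = 11656/255 ≈ 45.710 → 46
G: 137×162/255 = 22194/255 ≈ 87.035 → 87
B: 214×89/255 = 19046/255 ≈ 74.690 → 75
= RGB(46, 87, 75)


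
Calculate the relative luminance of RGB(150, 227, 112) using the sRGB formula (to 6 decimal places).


Linearize each channel (sRGB transfer function): c = v/255; c_lin = c/12.92 if c ≤ 0.04045, else ((c+0.055)/1.055)^2.4
  R: 150/255 ≈ 0.588235 > 0.04045 → ((0.588235+0.055)/1.055)^2.4 ≈ 0.304987
  G: 227/255 ≈ 0.890196 > 0.04045 → ((0.890196+0.055)/1.055)^2.4 ≈ 0.768151
  B: 112/255 ≈ 0.439216 > 0.04045 → ((0.439216+0.055)/1.055)^2.4 ≈ 0.162029
R_lin = 0.304987, G_lin = 0.768151, B_lin = 0.162029
L = 0.2126×R + 0.7152×G + 0.0722×B
L = 0.2126×0.304987 + 0.7152×0.768151 + 0.0722×0.162029
L ≈ 0.625921
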